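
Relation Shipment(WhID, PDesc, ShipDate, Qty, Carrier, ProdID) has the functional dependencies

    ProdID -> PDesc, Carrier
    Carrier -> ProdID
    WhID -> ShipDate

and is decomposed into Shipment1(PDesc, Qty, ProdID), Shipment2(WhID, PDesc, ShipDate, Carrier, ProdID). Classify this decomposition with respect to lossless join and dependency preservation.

lossy but dependency-preserving

Lossless test: (PDesc, ProdID)⁺ = {PDesc, Carrier, ProdID}, which is a superkey of neither fragment — lossy.
Dependency preservation: every FD's attributes lie within a single fragment, so each can be enforced locally — preserved.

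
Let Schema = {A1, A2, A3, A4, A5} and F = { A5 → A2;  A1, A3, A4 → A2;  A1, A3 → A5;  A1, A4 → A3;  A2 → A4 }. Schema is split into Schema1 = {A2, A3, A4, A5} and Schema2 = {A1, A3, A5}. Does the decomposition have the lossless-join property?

Common attributes: Schema1 ∩ Schema2 = {A3, A5}.
Closure of {A3, A5}: A5 → A2 applies, adding A2; A2 → A4 applies, adding A4. So (A3, A5)⁺ = {A2, A3, A4, A5}.
This closure contains every attribute of Schema1, so Schema1 ∩ Schema2 → Schema1. The join is lossless.

Yes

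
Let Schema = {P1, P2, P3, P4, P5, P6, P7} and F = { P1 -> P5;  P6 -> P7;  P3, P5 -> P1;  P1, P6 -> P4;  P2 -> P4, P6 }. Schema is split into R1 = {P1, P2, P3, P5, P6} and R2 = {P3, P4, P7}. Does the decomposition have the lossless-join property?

Common attributes: R1 ∩ R2 = {P3}.
No dependency enlarges {P3}, so (P3)⁺ = {P3}.
The closure contains neither all of R1 = {P1, P2, P3, P5, P6} nor all of R2 = {P3, P4, P7}, so the common attributes are not a superkey of either fragment. The join is lossy.

No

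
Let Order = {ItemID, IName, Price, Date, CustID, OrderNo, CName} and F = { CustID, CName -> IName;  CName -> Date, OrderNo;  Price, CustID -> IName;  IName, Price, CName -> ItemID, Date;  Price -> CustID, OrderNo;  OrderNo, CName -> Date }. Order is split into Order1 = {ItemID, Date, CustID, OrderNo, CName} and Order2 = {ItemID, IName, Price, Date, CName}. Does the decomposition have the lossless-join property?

Common attributes: Order1 ∩ Order2 = {ItemID, Date, CName}.
Closure of {ItemID, Date, CName}: CName → Date, OrderNo applies, adding OrderNo. So (ItemID, Date, CName)⁺ = {ItemID, Date, OrderNo, CName}.
The closure contains neither all of Order1 = {ItemID, Date, CustID, OrderNo, CName} nor all of Order2 = {ItemID, IName, Price, Date, CName}, so the common attributes are not a superkey of either fragment. The join is lossy.

No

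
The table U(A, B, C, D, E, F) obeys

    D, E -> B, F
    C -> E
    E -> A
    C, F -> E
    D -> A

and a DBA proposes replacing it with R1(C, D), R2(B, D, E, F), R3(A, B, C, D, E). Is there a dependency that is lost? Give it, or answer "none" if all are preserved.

D, E → B, F lies within R2.
C → E lies within R3.
E → A lies within R3.
C, F → E: restricted closure across fragments reaches E.
D → A lies within R3.
Every dependency is enforceable on the fragments, so the decomposition is dependency-preserving.

none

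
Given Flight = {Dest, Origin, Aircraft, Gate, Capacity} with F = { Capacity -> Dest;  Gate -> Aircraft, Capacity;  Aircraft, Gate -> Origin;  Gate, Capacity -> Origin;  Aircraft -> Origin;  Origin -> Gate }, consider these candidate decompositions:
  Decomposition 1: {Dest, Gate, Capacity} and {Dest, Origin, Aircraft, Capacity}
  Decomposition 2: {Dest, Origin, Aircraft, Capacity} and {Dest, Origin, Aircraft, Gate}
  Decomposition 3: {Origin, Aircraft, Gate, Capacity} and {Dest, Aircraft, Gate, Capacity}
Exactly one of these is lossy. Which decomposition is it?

Decomposition 1

Decomposition 1: common = {Dest, Capacity}, closure = {Dest, Capacity} → lossy.
Decomposition 2: common = {Dest, Origin, Aircraft}, closure = {Dest, Origin, Aircraft, Gate, Capacity} → lossless.
Decomposition 3: common = {Aircraft, Gate, Capacity}, closure = {Dest, Origin, Aircraft, Gate, Capacity} → lossless.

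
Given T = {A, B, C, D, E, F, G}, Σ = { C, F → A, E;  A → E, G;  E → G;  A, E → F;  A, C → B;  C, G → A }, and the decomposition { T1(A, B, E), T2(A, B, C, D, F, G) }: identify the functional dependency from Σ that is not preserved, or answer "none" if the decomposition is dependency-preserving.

E → G

Check E → G: no single fragment contains all of {E, G}, and the restricted closure of {E} across the fragments never reaches {G}.
C, F → A, E is preserved.
A → E, G is preserved.
A, E → F is preserved.
A, C → B is preserved.
C, G → A is preserved.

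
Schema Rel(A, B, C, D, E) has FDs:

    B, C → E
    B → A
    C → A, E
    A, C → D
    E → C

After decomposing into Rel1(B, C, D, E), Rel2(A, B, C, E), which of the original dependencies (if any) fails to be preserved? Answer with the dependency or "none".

none

B, C → E lies within Rel1.
B → A lies within Rel2.
C → A, E lies within Rel2.
A, C → D: restricted closure across fragments reaches D.
E → C lies within Rel1.
Every dependency is enforceable on the fragments, so the decomposition is dependency-preserving.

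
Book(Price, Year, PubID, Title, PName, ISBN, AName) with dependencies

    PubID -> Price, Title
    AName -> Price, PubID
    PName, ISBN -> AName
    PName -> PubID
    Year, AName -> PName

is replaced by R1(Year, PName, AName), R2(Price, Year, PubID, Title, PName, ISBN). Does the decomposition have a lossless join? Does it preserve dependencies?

Lossless test: (Year, PName)⁺ = {Price, Year, PubID, Title, PName}, which is a superkey of neither fragment — lossy.
Dependency preservation: the restricted closure of {AName} across the fragments never reaches {Price, PubID}, so AName → Price, PubID cannot be enforced without a join — not preserved.

lossy and not dependency-preserving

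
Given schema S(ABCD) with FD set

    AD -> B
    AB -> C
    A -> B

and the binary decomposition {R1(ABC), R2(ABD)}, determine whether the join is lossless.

Yes

Common attributes: R1 ∩ R2 = {AB}.
Closure of {AB}: AB → C applies, adding C. So (AB)⁺ = {ABC}.
This closure contains every attribute of R1, so R1 ∩ R2 → R1. The join is lossless.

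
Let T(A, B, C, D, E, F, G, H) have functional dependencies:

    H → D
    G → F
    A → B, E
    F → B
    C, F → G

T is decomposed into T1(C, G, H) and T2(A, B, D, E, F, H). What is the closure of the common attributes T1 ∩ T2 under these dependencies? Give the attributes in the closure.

D, H

T1 ∩ T2 = {H}.
H → D applies, adding D
Closure: {D, H}.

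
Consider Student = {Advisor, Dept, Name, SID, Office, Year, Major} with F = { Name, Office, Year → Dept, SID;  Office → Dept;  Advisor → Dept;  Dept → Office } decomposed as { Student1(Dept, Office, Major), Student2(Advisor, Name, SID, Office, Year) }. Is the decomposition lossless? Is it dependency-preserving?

Lossless test: (Office)⁺ = {Dept, Office}, which is a superkey of neither fragment — lossy.
Dependency preservation: Name, Office, Year → Dept, SID; Advisor → Dept are not contained in any single fragment, but the restricted closure of each left-hand side across the fragments still reaches the right-hand side; the remaining FDs each lie inside some fragment. All dependencies are preserved.

lossy but dependency-preserving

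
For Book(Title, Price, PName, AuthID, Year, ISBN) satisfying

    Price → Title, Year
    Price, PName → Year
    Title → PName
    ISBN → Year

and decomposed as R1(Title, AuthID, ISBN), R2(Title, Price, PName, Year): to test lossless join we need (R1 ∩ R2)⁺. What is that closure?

R1 ∩ R2 = {Title}.
Title → PName applies, adding PName
Closure: {Title, PName}.

Title, PName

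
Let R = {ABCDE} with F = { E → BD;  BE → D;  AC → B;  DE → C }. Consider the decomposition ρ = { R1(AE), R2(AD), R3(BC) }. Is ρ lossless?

Chase test. Columns are ABCDE; row i has aⱼ where attribute j ∈ Ri, else bᵢⱼ.
Initial tableau (one row per fragment):
  row 1: a1 b12 b13 b14 a5
  row 2: a1 b22 b23 a4 b25
  row 3: b31 a2 a3 b34 b35
No row becomes fully distinguished — the join is lossy.

No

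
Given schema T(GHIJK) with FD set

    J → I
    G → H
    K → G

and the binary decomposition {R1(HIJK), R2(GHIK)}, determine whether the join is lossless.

Yes

Common attributes: R1 ∩ R2 = {HIK}.
Closure of {HIK}: K → G applies, adding G. So (HIK)⁺ = {GHIK}.
This closure contains every attribute of R2, so R1 ∩ R2 → R2. The join is lossless.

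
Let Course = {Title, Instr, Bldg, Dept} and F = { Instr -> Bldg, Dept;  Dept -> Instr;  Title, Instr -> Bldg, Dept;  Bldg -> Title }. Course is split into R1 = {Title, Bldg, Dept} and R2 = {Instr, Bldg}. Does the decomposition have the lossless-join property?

Common attributes: R1 ∩ R2 = {Bldg}.
Closure of {Bldg}: Bldg → Title applies, adding Title. So (Bldg)⁺ = {Title, Bldg}.
The closure contains neither all of R1 = {Title, Bldg, Dept} nor all of R2 = {Instr, Bldg}, so the common attributes are not a superkey of either fragment. The join is lossy.

No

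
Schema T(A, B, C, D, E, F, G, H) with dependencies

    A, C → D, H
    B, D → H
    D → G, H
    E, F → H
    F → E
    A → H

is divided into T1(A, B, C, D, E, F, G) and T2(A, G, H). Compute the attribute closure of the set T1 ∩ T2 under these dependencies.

A, G, H

T1 ∩ T2 = {A, G}.
A → H applies, adding H
Closure: {A, G, H}.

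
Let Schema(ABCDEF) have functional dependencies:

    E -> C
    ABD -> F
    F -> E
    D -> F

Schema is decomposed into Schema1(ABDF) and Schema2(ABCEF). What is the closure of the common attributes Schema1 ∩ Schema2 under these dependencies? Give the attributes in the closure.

ABCEF

Schema1 ∩ Schema2 = {ABF}.
F → E applies, adding E
E → C applies, adding C
Closure: {ABCEF}.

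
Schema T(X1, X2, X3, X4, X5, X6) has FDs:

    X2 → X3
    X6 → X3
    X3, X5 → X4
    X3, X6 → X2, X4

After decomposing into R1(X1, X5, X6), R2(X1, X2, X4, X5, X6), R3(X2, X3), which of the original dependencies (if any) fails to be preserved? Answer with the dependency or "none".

Check X3, X5 → X4: no single fragment contains all of {X3, X4, X5}, and the restricted closure of {X3, X5} across the fragments never reaches {X4}.
X2 → X3 is preserved.
X6 → X3 is preserved.
X3, X6 → X2, X4 is preserved.

X3, X5 → X4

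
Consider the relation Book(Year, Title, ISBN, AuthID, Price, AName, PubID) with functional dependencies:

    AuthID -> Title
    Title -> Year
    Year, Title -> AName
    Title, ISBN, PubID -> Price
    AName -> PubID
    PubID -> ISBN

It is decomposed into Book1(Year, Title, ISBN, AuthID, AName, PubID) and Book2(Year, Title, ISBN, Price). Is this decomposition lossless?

Common attributes: Book1 ∩ Book2 = {Year, Title, ISBN}.
Closure of {Year, Title, ISBN}: Year, Title → AName applies, adding AName; AName → PubID applies, adding PubID; Title, ISBN, PubID → Price applies, adding Price. So (Year, Title, ISBN)⁺ = {Year, Title, ISBN, Price, AName, PubID}.
This closure contains every attribute of Book2, so Book1 ∩ Book2 → Book2. The join is lossless.

Yes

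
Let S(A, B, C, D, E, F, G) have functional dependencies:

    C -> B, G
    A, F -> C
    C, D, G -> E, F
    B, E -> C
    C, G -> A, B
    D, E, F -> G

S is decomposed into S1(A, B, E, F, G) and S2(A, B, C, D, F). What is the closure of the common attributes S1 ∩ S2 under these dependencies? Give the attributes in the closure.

A, B, C, F, G

S1 ∩ S2 = {A, B, F}.
A, F → C applies, adding C
C → B, G applies, adding G
Closure: {A, B, C, F, G}.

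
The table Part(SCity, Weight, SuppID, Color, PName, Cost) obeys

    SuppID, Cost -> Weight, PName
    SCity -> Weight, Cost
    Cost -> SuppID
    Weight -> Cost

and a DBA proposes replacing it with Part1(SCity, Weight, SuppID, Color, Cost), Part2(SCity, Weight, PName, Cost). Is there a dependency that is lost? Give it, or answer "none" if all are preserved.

none

SuppID, Cost → Weight, PName: restricted closure across fragments reaches Weight, PName.
SCity → Weight, Cost lies within Part1.
Cost → SuppID lies within Part1.
Weight → Cost lies within Part1.
Every dependency is enforceable on the fragments, so the decomposition is dependency-preserving.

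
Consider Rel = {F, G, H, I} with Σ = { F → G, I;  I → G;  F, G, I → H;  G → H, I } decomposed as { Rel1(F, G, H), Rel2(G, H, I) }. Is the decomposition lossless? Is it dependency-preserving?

Lossless test: (G, H)⁺ = {G, H, I}, which contains all of one fragment — lossless.
Dependency preservation: F → G, I; F, G, I → H are not contained in any single fragment, but the restricted closure of each left-hand side across the fragments still reaches the right-hand side; the remaining FDs each lie inside some fragment. All dependencies are preserved.

lossless and dependency-preserving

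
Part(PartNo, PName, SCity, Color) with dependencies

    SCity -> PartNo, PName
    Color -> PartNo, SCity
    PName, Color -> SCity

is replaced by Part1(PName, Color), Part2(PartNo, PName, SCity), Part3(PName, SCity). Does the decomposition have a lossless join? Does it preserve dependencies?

Lossless test (chase): Rows 2 and 3 agree on SCity; apply SCity→PartNo, PName and equate their PartNo, PName entries. No row becomes fully distinguished — the join is lossy.
Dependency preservation: the restricted closure of {Color} across the fragments never reaches {PartNo, SCity}, so Color → PartNo, SCity cannot be enforced without a join — not preserved.

lossy and not dependency-preserving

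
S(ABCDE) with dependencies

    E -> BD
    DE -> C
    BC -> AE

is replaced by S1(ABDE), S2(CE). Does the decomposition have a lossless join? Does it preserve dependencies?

lossless but not dependency-preserving

Lossless test: (E)⁺ = {ABCDE}, which contains all of one fragment — lossless.
Dependency preservation: the restricted closure of {BC} across the fragments never reaches {AE}, so BC → AE cannot be enforced without a join — not preserved.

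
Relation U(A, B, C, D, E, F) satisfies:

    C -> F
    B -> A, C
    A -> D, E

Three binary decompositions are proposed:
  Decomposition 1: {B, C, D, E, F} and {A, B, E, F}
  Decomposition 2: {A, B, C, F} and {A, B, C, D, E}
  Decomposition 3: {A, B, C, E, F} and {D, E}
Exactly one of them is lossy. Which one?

Decomposition 1: common = {B, E, F}, closure = {A, B, C, D, E, F} → lossless.
Decomposition 2: common = {A, B, C}, closure = {A, B, C, D, E, F} → lossless.
Decomposition 3: common = {E}, closure = {E} → lossy.

Decomposition 3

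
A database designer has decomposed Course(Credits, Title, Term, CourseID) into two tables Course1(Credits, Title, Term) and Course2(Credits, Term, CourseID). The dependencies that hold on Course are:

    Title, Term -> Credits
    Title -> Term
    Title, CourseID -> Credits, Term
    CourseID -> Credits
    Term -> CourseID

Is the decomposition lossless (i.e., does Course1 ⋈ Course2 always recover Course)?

Yes

Common attributes: Course1 ∩ Course2 = {Credits, Term}.
Closure of {Credits, Term}: Term → CourseID applies, adding CourseID. So (Credits, Term)⁺ = {Credits, Term, CourseID}.
This closure contains every attribute of Course2, so Course1 ∩ Course2 → Course2. The join is lossless.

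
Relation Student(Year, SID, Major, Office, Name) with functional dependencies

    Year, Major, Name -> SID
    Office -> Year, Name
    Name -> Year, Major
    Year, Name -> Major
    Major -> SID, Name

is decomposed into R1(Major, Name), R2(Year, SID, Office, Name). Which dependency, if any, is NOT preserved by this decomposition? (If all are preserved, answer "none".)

Year, Major, Name → SID: restricted closure across fragments reaches SID.
Office → Year, Name lies within R2.
Name → Year, Major: restricted closure across fragments reaches Year, Major.
Year, Name → Major: restricted closure across fragments reaches Major.
Major → SID, Name: restricted closure across fragments reaches SID, Name.
Every dependency is enforceable on the fragments, so the decomposition is dependency-preserving.

none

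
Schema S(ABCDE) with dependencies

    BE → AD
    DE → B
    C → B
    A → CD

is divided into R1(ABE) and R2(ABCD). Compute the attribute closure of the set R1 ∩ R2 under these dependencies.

ABCD

R1 ∩ R2 = {AB}.
A → CD applies, adding CD
Closure: {ABCD}.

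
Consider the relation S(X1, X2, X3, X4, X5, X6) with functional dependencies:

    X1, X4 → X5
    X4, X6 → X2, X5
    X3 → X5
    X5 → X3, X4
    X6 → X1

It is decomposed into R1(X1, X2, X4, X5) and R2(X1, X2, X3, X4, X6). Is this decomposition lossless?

Yes

Common attributes: R1 ∩ R2 = {X1, X2, X4}.
Closure of {X1, X2, X4}: X1, X4 → X5 applies, adding X5; X5 → X3, X4 applies, adding X3. So (X1, X2, X4)⁺ = {X1, X2, X3, X4, X5}.
This closure contains every attribute of R1, so R1 ∩ R2 → R1. The join is lossless.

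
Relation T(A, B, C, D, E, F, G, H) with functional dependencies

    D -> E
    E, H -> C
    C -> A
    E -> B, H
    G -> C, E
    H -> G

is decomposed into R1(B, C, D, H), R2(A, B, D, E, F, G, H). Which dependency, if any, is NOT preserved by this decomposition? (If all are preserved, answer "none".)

Check C → A: no single fragment contains all of {A, C}, and the restricted closure of {C} across the fragments never reaches {A}.
D → E is preserved.
E, H → C is preserved.
E → B, H is preserved.
G → C, E is preserved.
H → G is preserved.

C -> A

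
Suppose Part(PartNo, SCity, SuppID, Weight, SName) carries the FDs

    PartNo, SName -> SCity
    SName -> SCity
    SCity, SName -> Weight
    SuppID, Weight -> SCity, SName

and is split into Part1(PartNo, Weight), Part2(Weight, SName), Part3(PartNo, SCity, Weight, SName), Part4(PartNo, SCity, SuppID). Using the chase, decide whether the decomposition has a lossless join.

No

Chase test. Columns are PartNo, SCity, SuppID, Weight, SName; row i has aⱼ where attribute j ∈ Parti, else bᵢⱼ.
Initial tableau (one row per fragment):
  row 1: a1 b12 b13 a4 b15
  row 2: b21 b22 b23 a4 a5
  row 3: a1 a2 b33 a4 a5
  row 4: a1 a2 a3 b44 b45
Rows 2 and 3 agree on SName; apply SName→SCity and equate their SCity entries.
No row becomes fully distinguished — the join is lossy.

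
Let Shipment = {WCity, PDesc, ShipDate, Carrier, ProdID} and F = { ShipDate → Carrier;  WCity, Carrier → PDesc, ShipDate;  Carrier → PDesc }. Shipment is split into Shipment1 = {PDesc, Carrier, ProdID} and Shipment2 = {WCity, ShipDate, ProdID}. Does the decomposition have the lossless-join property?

Common attributes: Shipment1 ∩ Shipment2 = {ProdID}.
No dependency enlarges {ProdID}, so (ProdID)⁺ = {ProdID}.
The closure contains neither all of Shipment1 = {PDesc, Carrier, ProdID} nor all of Shipment2 = {WCity, ShipDate, ProdID}, so the common attributes are not a superkey of either fragment. The join is lossy.

No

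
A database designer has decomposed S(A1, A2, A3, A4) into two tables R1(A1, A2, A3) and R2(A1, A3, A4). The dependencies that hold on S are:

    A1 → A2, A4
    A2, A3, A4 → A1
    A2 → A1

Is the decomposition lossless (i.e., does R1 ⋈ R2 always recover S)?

Yes

Common attributes: R1 ∩ R2 = {A1, A3}.
Closure of {A1, A3}: A1 → A2, A4 applies, adding A2, A4. So (A1, A3)⁺ = {A1, A2, A3, A4}.
This closure contains every attribute of R1, so R1 ∩ R2 → R1. The join is lossless.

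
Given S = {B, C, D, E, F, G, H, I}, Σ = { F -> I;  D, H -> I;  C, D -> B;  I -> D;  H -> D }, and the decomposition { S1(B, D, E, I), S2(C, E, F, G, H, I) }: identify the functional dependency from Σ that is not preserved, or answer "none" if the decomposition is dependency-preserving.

Check C, D → B: no single fragment contains all of {B, C, D}, and the restricted closure of {C, D} across the fragments never reaches {B}.
F → I is preserved.
D, H → I is preserved.
I → D is preserved.
H → D is preserved.

C, D -> B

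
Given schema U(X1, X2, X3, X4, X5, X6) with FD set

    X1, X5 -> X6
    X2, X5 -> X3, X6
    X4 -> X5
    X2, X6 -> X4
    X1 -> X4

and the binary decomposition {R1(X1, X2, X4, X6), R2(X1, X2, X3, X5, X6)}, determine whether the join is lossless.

Common attributes: R1 ∩ R2 = {X1, X2, X6}.
Closure of {X1, X2, X6}: X2, X6 → X4 applies, adding X4; X4 → X5 applies, adding X5; X2, X5 → X3, X6 applies, adding X3. So (X1, X2, X6)⁺ = {X1, X2, X3, X4, X5, X6}.
This closure contains every attribute of R1, so R1 ∩ R2 → R1. The join is lossless.

Yes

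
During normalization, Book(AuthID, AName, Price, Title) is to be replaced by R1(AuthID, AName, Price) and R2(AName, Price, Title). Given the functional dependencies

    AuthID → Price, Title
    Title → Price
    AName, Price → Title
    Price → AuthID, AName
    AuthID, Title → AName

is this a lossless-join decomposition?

Yes

Common attributes: R1 ∩ R2 = {AName, Price}.
Closure of {AName, Price}: AName, Price → Title applies, adding Title; Price → AuthID, AName applies, adding AuthID. So (AName, Price)⁺ = {AuthID, AName, Price, Title}.
This closure contains every attribute of R1, so R1 ∩ R2 → R1. The join is lossless.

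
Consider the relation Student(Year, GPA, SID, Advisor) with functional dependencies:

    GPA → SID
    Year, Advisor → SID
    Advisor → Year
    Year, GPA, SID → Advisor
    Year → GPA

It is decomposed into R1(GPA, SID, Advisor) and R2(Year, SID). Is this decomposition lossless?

No

Common attributes: R1 ∩ R2 = {SID}.
No dependency enlarges {SID}, so (SID)⁺ = {SID}.
The closure contains neither all of R1 = {GPA, SID, Advisor} nor all of R2 = {Year, SID}, so the common attributes are not a superkey of either fragment. The join is lossy.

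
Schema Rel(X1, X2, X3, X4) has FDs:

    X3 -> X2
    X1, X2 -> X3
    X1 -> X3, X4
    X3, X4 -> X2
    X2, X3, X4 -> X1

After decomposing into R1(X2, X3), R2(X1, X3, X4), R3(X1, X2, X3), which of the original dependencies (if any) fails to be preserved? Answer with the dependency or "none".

none

X3 → X2 lies within R1.
X1, X2 → X3 lies within R3.
X1 → X3, X4 lies within R2.
X3, X4 → X2: restricted closure across fragments reaches X2.
X2, X3, X4 → X1: restricted closure across fragments reaches X1.
Every dependency is enforceable on the fragments, so the decomposition is dependency-preserving.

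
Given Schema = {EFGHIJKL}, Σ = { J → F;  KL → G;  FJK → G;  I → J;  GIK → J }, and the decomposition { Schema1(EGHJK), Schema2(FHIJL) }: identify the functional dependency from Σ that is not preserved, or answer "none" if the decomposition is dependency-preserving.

KL → G

Check KL → G: no single fragment contains all of {GKL}, and the restricted closure of {KL} across the fragments never reaches {G}.
J → F is preserved.
FJK → G is preserved.
I → J is preserved.
GIK → J is preserved.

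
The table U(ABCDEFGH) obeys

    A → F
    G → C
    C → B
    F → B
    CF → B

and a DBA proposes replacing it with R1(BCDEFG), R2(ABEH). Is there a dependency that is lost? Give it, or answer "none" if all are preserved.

Check A → F: no single fragment contains all of {AF}, and the restricted closure of {A} across the fragments never reaches {F}.
G → C is preserved.
C → B is preserved.
F → B is preserved.
CF → B is preserved.

A → F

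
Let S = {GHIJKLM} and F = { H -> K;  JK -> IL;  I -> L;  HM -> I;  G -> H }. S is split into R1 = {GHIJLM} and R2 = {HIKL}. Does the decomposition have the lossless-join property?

Common attributes: R1 ∩ R2 = {HIL}.
Closure of {HIL}: H → K applies, adding K. So (HIL)⁺ = {HIKL}.
This closure contains every attribute of R2, so R1 ∩ R2 → R2. The join is lossless.

Yes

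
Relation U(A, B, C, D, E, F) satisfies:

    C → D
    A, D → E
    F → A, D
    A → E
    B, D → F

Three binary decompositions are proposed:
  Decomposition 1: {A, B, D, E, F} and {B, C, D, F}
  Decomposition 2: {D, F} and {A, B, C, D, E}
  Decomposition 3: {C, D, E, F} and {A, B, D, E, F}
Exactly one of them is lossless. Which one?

Decomposition 1

Decomposition 1: common = {B, D, F}, closure = {A, B, D, E, F} → lossless.
Decomposition 2: common = {D}, closure = {D} → lossy.
Decomposition 3: common = {D, E, F}, closure = {A, D, E, F} → lossy.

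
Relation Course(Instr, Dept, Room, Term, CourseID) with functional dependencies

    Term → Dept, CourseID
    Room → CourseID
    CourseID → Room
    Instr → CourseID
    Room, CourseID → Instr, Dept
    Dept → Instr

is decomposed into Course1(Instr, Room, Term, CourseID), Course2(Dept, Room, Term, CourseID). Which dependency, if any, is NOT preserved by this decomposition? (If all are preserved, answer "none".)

none

Term → Dept, CourseID lies within Course2.
Room → CourseID lies within Course1.
CourseID → Room lies within Course1.
Instr → CourseID lies within Course1.
Room, CourseID → Instr, Dept: restricted closure across fragments reaches Instr, Dept.
Dept → Instr: restricted closure across fragments reaches Instr.
Every dependency is enforceable on the fragments, so the decomposition is dependency-preserving.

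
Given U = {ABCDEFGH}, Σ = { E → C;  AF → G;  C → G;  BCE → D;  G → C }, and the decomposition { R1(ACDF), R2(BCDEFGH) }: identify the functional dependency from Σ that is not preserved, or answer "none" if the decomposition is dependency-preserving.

E → C lies within R2.
AF → G: restricted closure across fragments reaches G.
C → G lies within R2.
BCE → D lies within R2.
G → C lies within R2.
Every dependency is enforceable on the fragments, so the decomposition is dependency-preserving.

none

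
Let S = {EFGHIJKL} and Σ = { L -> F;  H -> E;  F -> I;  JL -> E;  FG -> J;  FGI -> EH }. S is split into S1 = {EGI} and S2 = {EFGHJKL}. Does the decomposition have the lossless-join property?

No

Common attributes: S1 ∩ S2 = {EG}.
No dependency enlarges {EG}, so (EG)⁺ = {EG}.
The closure contains neither all of S1 = {EGI} nor all of S2 = {EFGHJKL}, so the common attributes are not a superkey of either fragment. The join is lossy.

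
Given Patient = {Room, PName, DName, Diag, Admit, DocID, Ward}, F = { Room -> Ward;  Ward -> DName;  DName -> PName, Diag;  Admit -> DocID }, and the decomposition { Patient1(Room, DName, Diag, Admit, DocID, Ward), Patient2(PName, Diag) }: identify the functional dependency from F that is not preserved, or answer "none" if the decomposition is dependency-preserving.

DName -> PName, Diag

Check DName → PName, Diag: no single fragment contains all of {PName, DName, Diag}, and the restricted closure of {DName} across the fragments never reaches {PName, Diag}.
Room → Ward is preserved.
Ward → DName is preserved.
Admit → DocID is preserved.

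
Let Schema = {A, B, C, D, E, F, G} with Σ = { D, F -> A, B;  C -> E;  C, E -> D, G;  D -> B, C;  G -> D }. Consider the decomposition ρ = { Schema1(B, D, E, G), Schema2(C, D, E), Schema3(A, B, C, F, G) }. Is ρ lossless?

Chase test. Columns are A, B, C, D, E, F, G; row i has aⱼ where attribute j ∈ Schemai, else bᵢⱼ.
Initial tableau (one row per fragment):
  row 1: b11 a2 b13 a4 a5 b16 a7
  row 2: b21 b22 a3 a4 a5 b26 b27
  row 3: a1 a2 a3 b34 b35 a6 a7
Rows 2 and 3 agree on C; apply C→E and equate their E entries.
Rows 2 and 3 agree on C, E; apply C, E→D, G and equate their D, G entries.
Rows 1 and 2 agree on D; apply D→B, C and equate their B, C entries.
Row 3 is now all distinguished symbols — the join is lossless.

Yes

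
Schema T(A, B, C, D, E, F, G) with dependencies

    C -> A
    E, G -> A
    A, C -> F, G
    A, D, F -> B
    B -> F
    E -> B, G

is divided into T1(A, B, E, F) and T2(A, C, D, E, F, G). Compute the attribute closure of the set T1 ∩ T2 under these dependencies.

A, B, E, F, G

T1 ∩ T2 = {A, E, F}.
E → B, G applies, adding B, G
Closure: {A, B, E, F, G}.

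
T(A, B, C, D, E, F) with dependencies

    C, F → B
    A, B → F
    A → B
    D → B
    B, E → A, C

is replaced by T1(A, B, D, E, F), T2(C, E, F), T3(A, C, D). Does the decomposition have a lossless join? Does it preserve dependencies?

Lossless test (chase): Rows 1 and 3 agree on A; apply A→B and equate their B entries. Rows 1 and 3 agree on A, B; apply A, B→F and equate their F entries. Rows 2 and 3 agree on C, F; apply C, F→B and equate their B entries. Rows 1 and 2 agree on B, E; apply B, E→A, C and equate their A, C entries. Row 1 is now all distinguished symbols — the join is lossless.
Dependency preservation: the restricted closure of {C, F} across the fragments never reaches {B}, so C, F → B cannot be enforced without a join — not preserved.

lossless but not dependency-preserving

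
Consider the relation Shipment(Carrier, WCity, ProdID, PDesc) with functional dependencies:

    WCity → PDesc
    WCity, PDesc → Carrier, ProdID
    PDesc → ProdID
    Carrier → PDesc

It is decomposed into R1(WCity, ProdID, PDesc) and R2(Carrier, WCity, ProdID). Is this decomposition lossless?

Yes

Common attributes: R1 ∩ R2 = {WCity, ProdID}.
Closure of {WCity, ProdID}: WCity → PDesc applies, adding PDesc; WCity, PDesc → Carrier, ProdID applies, adding Carrier. So (WCity, ProdID)⁺ = {Carrier, WCity, ProdID, PDesc}.
This closure contains every attribute of R1, so R1 ∩ R2 → R1. The join is lossless.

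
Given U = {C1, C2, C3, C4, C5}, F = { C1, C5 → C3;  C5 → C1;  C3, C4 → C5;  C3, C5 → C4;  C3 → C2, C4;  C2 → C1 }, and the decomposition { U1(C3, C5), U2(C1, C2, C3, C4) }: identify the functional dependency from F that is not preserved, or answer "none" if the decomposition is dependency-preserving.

C1, C5 → C3: restricted closure across fragments reaches C3.
C5 → C1: restricted closure across fragments reaches C1.
C3, C4 → C5: restricted closure across fragments reaches C5.
C3, C5 → C4: restricted closure across fragments reaches C4.
C3 → C2, C4 lies within U2.
C2 → C1 lies within U2.
Every dependency is enforceable on the fragments, so the decomposition is dependency-preserving.

none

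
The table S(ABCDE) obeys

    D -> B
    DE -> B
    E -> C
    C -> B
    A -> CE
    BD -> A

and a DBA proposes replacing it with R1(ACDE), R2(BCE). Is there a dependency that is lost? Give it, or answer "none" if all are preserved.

D → B: restricted closure across fragments reaches B.
DE → B: restricted closure across fragments reaches B.
E → C lies within R1.
C → B lies within R2.
A → CE lies within R1.
BD → A: restricted closure across fragments reaches A.
Every dependency is enforceable on the fragments, so the decomposition is dependency-preserving.

none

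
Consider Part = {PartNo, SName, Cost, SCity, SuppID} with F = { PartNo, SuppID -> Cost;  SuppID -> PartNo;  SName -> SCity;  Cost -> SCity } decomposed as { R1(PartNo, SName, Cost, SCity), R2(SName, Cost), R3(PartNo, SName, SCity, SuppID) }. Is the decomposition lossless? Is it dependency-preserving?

Lossless test (chase): Rows 1 and 2 agree on SName; apply SName→SCity and equate their SCity entries. No row becomes fully distinguished — the join is lossy.
Dependency preservation: the restricted closure of {PartNo, SuppID} across the fragments never reaches {Cost}, so PartNo, SuppID → Cost cannot be enforced without a join — not preserved.

lossy and not dependency-preserving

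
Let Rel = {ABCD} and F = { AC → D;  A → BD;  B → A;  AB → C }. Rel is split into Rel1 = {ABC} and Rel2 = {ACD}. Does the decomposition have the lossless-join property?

Yes

Common attributes: Rel1 ∩ Rel2 = {AC}.
Closure of {AC}: AC → D applies, adding D; A → BD applies, adding B. So (AC)⁺ = {ABCD}.
This closure contains every attribute of Rel1, so Rel1 ∩ Rel2 → Rel1. The join is lossless.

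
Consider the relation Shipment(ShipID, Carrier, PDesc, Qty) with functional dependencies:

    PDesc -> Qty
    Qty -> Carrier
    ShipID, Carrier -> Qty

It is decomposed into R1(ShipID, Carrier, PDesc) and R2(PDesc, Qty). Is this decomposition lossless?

Yes

Common attributes: R1 ∩ R2 = {PDesc}.
Closure of {PDesc}: PDesc → Qty applies, adding Qty; Qty → Carrier applies, adding Carrier. So (PDesc)⁺ = {Carrier, PDesc, Qty}.
This closure contains every attribute of R2, so R1 ∩ R2 → R2. The join is lossless.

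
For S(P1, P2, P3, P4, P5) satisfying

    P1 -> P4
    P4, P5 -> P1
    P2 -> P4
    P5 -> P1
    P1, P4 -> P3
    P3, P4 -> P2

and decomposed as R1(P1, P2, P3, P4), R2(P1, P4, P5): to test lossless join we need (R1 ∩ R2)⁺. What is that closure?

P1, P2, P3, P4

R1 ∩ R2 = {P1, P4}.
P1, P4 → P3 applies, adding P3
P3, P4 → P2 applies, adding P2
Closure: {P1, P2, P3, P4}.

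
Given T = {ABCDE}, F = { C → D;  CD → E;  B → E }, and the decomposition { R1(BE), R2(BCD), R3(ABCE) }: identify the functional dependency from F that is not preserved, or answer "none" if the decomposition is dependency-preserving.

none

C → D lies within R2.
CD → E: restricted closure across fragments reaches E.
B → E lies within R1.
Every dependency is enforceable on the fragments, so the decomposition is dependency-preserving.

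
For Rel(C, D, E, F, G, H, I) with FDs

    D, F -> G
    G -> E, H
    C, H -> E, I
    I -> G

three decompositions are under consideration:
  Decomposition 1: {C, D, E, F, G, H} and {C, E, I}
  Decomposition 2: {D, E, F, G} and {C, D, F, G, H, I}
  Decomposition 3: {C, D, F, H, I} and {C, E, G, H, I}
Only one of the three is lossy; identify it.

Decomposition 1: common = {C, E}, closure = {C, E} → lossy.
Decomposition 2: common = {D, F, G}, closure = {D, E, F, G, H} → lossless.
Decomposition 3: common = {C, H, I}, closure = {C, E, G, H, I} → lossless.

Decomposition 1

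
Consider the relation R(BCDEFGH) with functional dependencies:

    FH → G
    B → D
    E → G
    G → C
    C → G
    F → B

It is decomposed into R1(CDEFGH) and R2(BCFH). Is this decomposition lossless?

Common attributes: R1 ∩ R2 = {CFH}.
Closure of {CFH}: FH → G applies, adding G; F → B applies, adding B; B → D applies, adding D. So (CFH)⁺ = {BCDFGH}.
This closure contains every attribute of R2, so R1 ∩ R2 → R2. The join is lossless.

Yes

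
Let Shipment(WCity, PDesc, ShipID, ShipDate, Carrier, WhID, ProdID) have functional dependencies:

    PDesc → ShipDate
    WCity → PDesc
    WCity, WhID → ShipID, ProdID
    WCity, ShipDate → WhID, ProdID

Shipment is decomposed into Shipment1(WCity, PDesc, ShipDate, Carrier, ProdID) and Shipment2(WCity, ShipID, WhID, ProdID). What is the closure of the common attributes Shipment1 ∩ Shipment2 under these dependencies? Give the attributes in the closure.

Shipment1 ∩ Shipment2 = {WCity, ProdID}.
WCity → PDesc applies, adding PDesc
PDesc → ShipDate applies, adding ShipDate
WCity, ShipDate → WhID, ProdID applies, adding WhID
WCity, WhID → ShipID, ProdID applies, adding ShipID
Closure: {WCity, PDesc, ShipID, ShipDate, WhID, ProdID}.

WCity, PDesc, ShipID, ShipDate, WhID, ProdID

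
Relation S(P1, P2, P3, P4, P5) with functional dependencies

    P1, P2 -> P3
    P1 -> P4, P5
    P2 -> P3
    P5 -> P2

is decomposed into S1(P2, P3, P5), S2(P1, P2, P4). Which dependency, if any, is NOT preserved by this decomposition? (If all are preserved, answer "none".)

P1 -> P4, P5

Check P1 → P4, P5: no single fragment contains all of {P1, P4, P5}, and the restricted closure of {P1} across the fragments never reaches {P4, P5}.
P1, P2 → P3 is preserved.
P2 → P3 is preserved.
P5 → P2 is preserved.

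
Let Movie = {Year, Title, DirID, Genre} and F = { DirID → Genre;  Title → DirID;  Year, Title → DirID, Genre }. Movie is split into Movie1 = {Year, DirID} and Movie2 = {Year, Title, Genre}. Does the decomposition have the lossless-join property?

No

Common attributes: Movie1 ∩ Movie2 = {Year}.
No dependency enlarges {Year}, so (Year)⁺ = {Year}.
The closure contains neither all of Movie1 = {Year, DirID} nor all of Movie2 = {Year, Title, Genre}, so the common attributes are not a superkey of either fragment. The join is lossy.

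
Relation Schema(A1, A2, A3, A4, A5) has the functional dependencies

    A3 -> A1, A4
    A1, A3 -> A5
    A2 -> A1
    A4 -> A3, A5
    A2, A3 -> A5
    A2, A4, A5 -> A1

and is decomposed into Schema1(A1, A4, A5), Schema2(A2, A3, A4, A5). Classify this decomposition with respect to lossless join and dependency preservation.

lossless but not dependency-preserving

Lossless test: (A4, A5)⁺ = {A1, A3, A4, A5}, which contains all of one fragment — lossless.
Dependency preservation: the restricted closure of {A2} across the fragments never reaches {A1}, so A2 → A1 cannot be enforced without a join — not preserved.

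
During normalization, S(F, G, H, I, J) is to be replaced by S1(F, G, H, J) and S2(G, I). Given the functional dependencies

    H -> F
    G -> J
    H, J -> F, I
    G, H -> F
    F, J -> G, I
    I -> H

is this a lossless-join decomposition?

No

Common attributes: S1 ∩ S2 = {G}.
Closure of {G}: G → J applies, adding J. So (G)⁺ = {G, J}.
The closure contains neither all of S1 = {F, G, H, J} nor all of S2 = {G, I}, so the common attributes are not a superkey of either fragment. The join is lossy.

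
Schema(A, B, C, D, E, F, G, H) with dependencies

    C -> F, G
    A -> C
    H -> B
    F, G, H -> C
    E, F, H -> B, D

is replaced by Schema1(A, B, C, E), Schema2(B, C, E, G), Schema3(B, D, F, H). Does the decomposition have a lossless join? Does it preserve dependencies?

lossy and not dependency-preserving

Lossless test (chase): Rows 1 and 2 agree on C; apply C→F, G and equate their F, G entries. No row becomes fully distinguished — the join is lossy.
Dependency preservation: the restricted closure of {C} across the fragments never reaches {F, G}, so C → F, G cannot be enforced without a join — not preserved.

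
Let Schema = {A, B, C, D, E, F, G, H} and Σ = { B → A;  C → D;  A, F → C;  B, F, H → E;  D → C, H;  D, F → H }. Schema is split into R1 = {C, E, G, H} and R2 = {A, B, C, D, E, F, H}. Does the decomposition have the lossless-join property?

Common attributes: R1 ∩ R2 = {C, E, H}.
Closure of {C, E, H}: C → D applies, adding D. So (C, E, H)⁺ = {C, D, E, H}.
The closure contains neither all of R1 = {C, E, G, H} nor all of R2 = {A, B, C, D, E, F, H}, so the common attributes are not a superkey of either fragment. The join is lossy.

No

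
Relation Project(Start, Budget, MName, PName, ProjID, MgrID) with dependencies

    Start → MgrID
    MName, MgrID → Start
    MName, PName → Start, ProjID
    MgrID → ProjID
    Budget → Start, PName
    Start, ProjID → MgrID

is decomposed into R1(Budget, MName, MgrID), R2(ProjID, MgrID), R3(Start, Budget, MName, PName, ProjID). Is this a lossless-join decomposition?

Yes

Chase test. Columns are Start, Budget, MName, PName, ProjID, MgrID; row i has aⱼ where attribute j ∈ Ri, else bᵢⱼ.
Initial tableau (one row per fragment):
  row 1: b11 a2 a3 b14 b15 a6
  row 2: b21 b22 b23 b24 a5 a6
  row 3: a1 a2 a3 a4 a5 b36
Rows 1 and 2 agree on MgrID; apply MgrID→ProjID and equate their ProjID entries.
Rows 1 and 3 agree on Budget; apply Budget→Start, PName and equate their Start, PName entries.
Rows 1 and 3 agree on Start, ProjID; apply Start, ProjID→MgrID and equate their MgrID entries.
Row 1 is now all distinguished symbols — the join is lossless.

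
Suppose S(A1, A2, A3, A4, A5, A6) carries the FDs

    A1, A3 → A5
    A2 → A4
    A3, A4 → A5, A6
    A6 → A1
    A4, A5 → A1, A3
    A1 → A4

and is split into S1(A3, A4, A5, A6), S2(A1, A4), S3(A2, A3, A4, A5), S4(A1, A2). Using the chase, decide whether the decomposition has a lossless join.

Chase test. Columns are A1, A2, A3, A4, A5, A6; row i has aⱼ where attribute j ∈ Si, else bᵢⱼ.
Initial tableau (one row per fragment):
  row 1: b11 b12 a3 a4 a5 a6
  row 2: a1 b22 b23 a4 b25 b26
  row 3: b31 a2 a3 a4 a5 b36
  row 4: a1 a2 b43 b44 b45 b46
Rows 3 and 4 agree on A2; apply A2→A4 and equate their A4 entries.
Rows 1 and 3 agree on A3, A4; apply A3, A4→A5, A6 and equate their A5, A6 entries.
Rows 1 and 3 agree on A6; apply A6→A1 and equate their A1 entries.
No row becomes fully distinguished — the join is lossy.

No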